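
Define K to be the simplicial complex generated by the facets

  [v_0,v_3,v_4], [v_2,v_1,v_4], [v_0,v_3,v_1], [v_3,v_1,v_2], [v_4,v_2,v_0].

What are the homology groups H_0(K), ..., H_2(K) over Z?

Fix the vertex order v_0 < v_1 < v_2 < v_3 < v_4 and write every simplex with vertices in increasing order. Then dim K = 2 and the simplices of K are:

  0-simplices (5): [v_0], [v_1], [v_2], [v_3], [v_4]
  1-simplices (10): [v_0,v_1], [v_0,v_2], [v_0,v_3], [v_0,v_4], [v_1,v_2], [v_1,v_3], [v_1,v_4], [v_2,v_3], [v_2,v_4], [v_3,v_4]
  2-simplices (5): [v_0,v_1,v_3], [v_0,v_2,v_4], [v_0,v_3,v_4], [v_1,v_2,v_3], [v_1,v_2,v_4]

Hence C_0 ≅ Z^5, C_1 ≅ Z^10, C_2 ≅ Z^5.

Boundary ∂_1: C_1 → C_0 is given by ∂[p,q] = [q] − [p].
The resulting 5×10 matrix has rank 4, and its Smith normal form has invariant factors (1,1,1,1).

The boundary map ∂_2: C_2 → C_1 acts by ∂[p,q,r] = [q,r] − [p,r] + [p,q]. For instance
  ∂[v_0,v_2,v_4] = [v_2,v_4] − [v_0,v_4] + [v_0,v_2],
  ∂[v_0,v_3,v_4] = [v_3,v_4] − [v_0,v_4] + [v_0,v_3].
The 10×5 boundary matrix has rank 5 and Smith normal form diag(1,1,1,1,1).

From H_k ≅ ker(∂_k) / im(∂_{k+1}) we obtain:

  H_0: rank C_0 − rank ∂_1 = 5 − 4 = 1, and the invariant factors of ∂_1 are all 1, so H_0 = Z.
  H_1: rank ker ∂_1 − rank ∂_2 = (10 − 4) − 5 = 1, and the invariant factors of ∂_2 are all 1, so H_1 = Z.
  H_2: rank ker ∂_2 − rank ∂_3 = (5 − 5) − 0 = 0, and there is no ∂_3, so H_2 = 0.

(K is a triangulation of the Möbius band.)

H_0 ≅ Z,  H_1 ≅ Z,  H_2 = 0.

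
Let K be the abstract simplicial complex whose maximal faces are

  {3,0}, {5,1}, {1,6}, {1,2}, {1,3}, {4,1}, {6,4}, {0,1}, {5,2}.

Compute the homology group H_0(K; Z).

Fix the vertex order 0 < 1 < 2 < 3 < 4 < 5 < 6 and write every simplex with vertices in increasing order. Then dim K = 1 and the simplices of K are:

  0-simplices (7): [0], [1], [2], [3], [4], [5], [6]
  1-simplices (9): [0,1], [0,3], [1,2], [1,3], [1,4], [1,5], [1,6], [2,5], [4,6]

Hence C_0 ≅ Z^7, C_1 ≅ Z^9.

Boundary ∂_1: C_1 → C_0 is given by ∂[p,q] = [q] − [p].
This gives a 7×9 integer matrix of rank 6; reducing to Smith normal form yields diagonal entries (1,1,1,1,1,1).

From H_k ≅ ker(∂_k) / im(∂_{k+1}) we obtain:

  H_0: rank C_0 − rank ∂_1 = 7 − 6 = 1, and the invariant factors of ∂_1 are all 1, so H_0 = Z.

H_0 ≅ Z.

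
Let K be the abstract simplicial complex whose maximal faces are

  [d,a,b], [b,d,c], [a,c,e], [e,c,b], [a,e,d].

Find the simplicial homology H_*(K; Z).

H_0 ≅ Z,  H_1 ≅ Z,  H_2 = 0.

We work with the vertex ordering a < b < c < d < e. The simplices of K, each written with vertices in increasing order, are:

  0-simplices (5): a, b, c, d, e
  1-simplices (10): ab, ac, ad, ae, bc, bd, be, cd, ce, de
  2-simplices (5): abd, ace, ade, bcd, bce

giving chain groups C_0 ≅ Z^5, C_1 ≅ Z^10, C_2 ≅ Z^5.

Boundary ∂_1: C_1 → C_0 sends each edge [p,q] (with p < q) to q − p. For instance
  ∂be = e − b.
The 5×10 boundary matrix has rank 4 and Smith normal form diag(1,1,1,1).

∂_2: C_2 → C_1 acts by ∂[p,q,r] = [q,r] − [p,r] + [p,q]. For instance
  ∂ade = de − ae + ad,
  ∂ace = ce − ae + ac.
As a 10×5 matrix over Z this has rank 5, with invariant factors (1,1,1,1,1).

From H_k ≅ ker(∂_k) / im(∂_{k+1}) we obtain:

  H_0: rank C_0 − rank ∂_1 = 5 − 4 = 1, and the invariant factors of ∂_1 are all 1, so H_0 ≅ Z.
  H_1: rank ker ∂_1 − rank ∂_2 = (10 − 4) − 5 = 1, and the invariant factors of ∂_2 are all 1, so H_1 ≅ Z.
  H_2: rank ker ∂_2 − rank ∂_3 = (5 − 5) − 0 = 0, and there is no ∂_3, so H_2 ≅ 0.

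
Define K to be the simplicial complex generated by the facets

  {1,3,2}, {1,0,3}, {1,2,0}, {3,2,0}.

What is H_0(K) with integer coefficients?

H_0 = Z.

Fix the vertex order 0 < 1 < 2 < 3 and write every simplex with vertices in increasing order. Then dim K = 2 and the simplices of K are:

  0-simplices (4): [0], [1], [2], [3]
  1-simplices (6): [0,1], [0,2], [0,3], [1,2], [1,3], [2,3]
  2-simplices (4): [0,1,2], [0,1,3], [0,2,3], [1,2,3]

giving chain groups C_0 ≅ Z^4, C_1 ≅ Z^6, C_2 ≅ Z^4.

Boundary ∂_1: C_1 → C_0 sends each edge [p,q] (with p < q) to q − p. For instance
  ∂[1,3] = [3] − [1].
The resulting 4×6 matrix has rank 3, and its Smith normal form has invariant factors (1,1,1).

The boundary map ∂_2: C_2 → C_1 sends each 2-simplex [p,q,r] to [q,r] − [p,r] + [p,q]. For instance
  ∂[0,1,2] = [1,2] − [0,2] + [0,1],
  ∂[1,2,3] = [2,3] − [1,3] + [1,2].
As a 6×4 matrix over Z this has rank 3, with invariant factors (1,1,1).

Now H_k = ker ∂_k / im ∂_{k+1}, so:

  H_0: rank C_0 − rank ∂_1 = 4 − 3 = 1, and the invariant factors of ∂_1 are all 1, so H_0 = Z.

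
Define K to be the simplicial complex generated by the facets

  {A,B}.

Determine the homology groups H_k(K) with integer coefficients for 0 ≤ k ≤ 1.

H_0 ≅ Z,  H_1 = 0.

K has 2 vertices, 1 edge.
rank ∂_0 = 0, rank ∂_1 = 1 ⇒ b_0 = 2 − 0 − 1 = 1; all invariant factors of ∂_1 are 1 so no torsion. So H_0 = Z.
rank ∂_1 = 1, rank ∂_2 = 0 ⇒ b_1 = 1 − 1 − 0 = 0. So H_1 = 0.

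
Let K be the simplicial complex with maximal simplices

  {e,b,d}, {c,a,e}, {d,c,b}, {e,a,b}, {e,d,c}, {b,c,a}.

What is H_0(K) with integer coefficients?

H_0 ≅ Z.

K has 5 vertices, 9 edges, 6 triangles.
rank ∂_0 = 0, rank ∂_1 = 4 ⇒ b_0 = 5 − 0 − 4 = 1; all invariant factors of ∂_1 are 1 so no torsion. So H_0 ≅ Z.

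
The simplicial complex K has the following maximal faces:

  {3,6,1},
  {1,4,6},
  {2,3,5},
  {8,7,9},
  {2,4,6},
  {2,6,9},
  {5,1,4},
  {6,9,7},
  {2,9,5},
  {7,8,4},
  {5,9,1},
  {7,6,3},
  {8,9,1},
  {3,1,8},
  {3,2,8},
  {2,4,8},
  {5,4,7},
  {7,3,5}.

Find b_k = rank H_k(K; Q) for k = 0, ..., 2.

b_0 = 1, b_1 = 2, b_2 = 1.

Order the vertices as 1 < 2 < 3 < 4 < 5 < 6 < 7 < 8 < 9. Listing each simplex with vertices in this order, K has dimension 2 with simplices:

  0-simplices (9): [1], [2], [3], [4], [5], [6], [7], [8], [9]
  1-simplices (27): (27 of them)
  2-simplices (18): [1,3,6], [1,3,8], [1,4,5], [1,4,6], [1,5,9], [1,8,9], [2,3,5], [2,3,8], [2,4,6], [2,4,8], [2,5,9], [2,6,9], [3,5,7], [3,6,7], [4,5,7], [4,7,8], [6,7,9], [7,8,9]

Hence C_0 ≅ Z^9, C_1 ≅ Z^27, C_2 ≅ Z^18.

∂_1: C_1 → C_0 is given by ∂[p,q] = [q] − [p]. For instance
  ∂[2,3] = [3] − [2].
This gives a 9×27 integer matrix of rank 8; reducing to Smith normal form yields diagonal entries (1,1,1,1,1,1,1,1).

Boundary ∂_2: C_2 → C_1 maps a triangle to the signed sum of its edges. For instance
  ∂[4,5,7] = [5,7] − [4,7] + [4,5],
  ∂[2,4,8] = [4,8] − [2,8] + [2,4].
As a 27×18 matrix over Z this has rank 17, with invariant factors (1,1,1,1,1,1,1,1,1,1,1,1,1,1,1,1,1).

Now H_k = ker ∂_k / im ∂_{k+1}, so:

  H_0: rank C_0 − rank ∂_1 = 9 − 8 = 1, and the invariant factors of ∂_1 are all 1, so H_0 = Z.
  H_1: rank ker ∂_1 − rank ∂_2 = (27 − 8) − 17 = 2, and the invariant factors of ∂_2 are all 1, so H_1 = Z^2.
  H_2: rank ker ∂_2 − rank ∂_3 = (18 − 17) − 0 = 1, and there is no ∂_3, so H_2 = Z.

As a check, the Euler characteristic is 9 − 27 + 18 = 0, which agrees with 1 − 2 + 1 = 0.
(K is a triangulation of the torus T^2.)

Hence the Betti numbers are b_0 = 1, b_1 = 2, b_2 = 1.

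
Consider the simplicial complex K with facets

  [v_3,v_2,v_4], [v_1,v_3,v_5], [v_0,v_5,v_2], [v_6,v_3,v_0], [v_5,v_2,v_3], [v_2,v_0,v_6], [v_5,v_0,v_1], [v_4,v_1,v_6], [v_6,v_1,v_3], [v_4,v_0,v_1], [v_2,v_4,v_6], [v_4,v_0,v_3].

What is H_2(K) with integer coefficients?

Order the vertices as v_0 < v_1 < v_2 < v_3 < v_4 < v_5 < v_6. Listing each simplex with vertices in this order, K has dimension 2 with simplices:

  0-simplices (7): [v_0], [v_1], [v_2], [v_3], [v_4], [v_5], [v_6]
  1-simplices (18): (18 of them)
  2-simplices (12): (12 of them)

Hence C_0 ≅ Z^7, C_1 ≅ Z^18, C_2 ≅ Z^12.

Boundary ∂_1: C_1 → C_0 is given by ∂[p,q] = [q] − [p].
This gives a 7×18 integer matrix of rank 6; reducing to Smith normal form yields diagonal entries (1,1,1,1,1,1).

Boundary ∂_2: C_2 → C_1 acts by ∂[p,q,r] = [q,r] − [p,r] + [p,q]. For instance
  ∂[v_0,v_1,v_4] = [v_1,v_4] − [v_0,v_4] + [v_0,v_1],
  ∂[v_0,v_2,v_6] = [v_2,v_6] − [v_0,v_6] + [v_0,v_2].
The 18×12 boundary matrix has rank 12 and Smith normal form diag(1,1,1,1,1,1,1,1,1,1,1,2).

Now H_k = ker ∂_k / im ∂_{k+1}, so:

  H_2: rank ker ∂_2 − rank ∂_3 = (12 − 12) − 0 = 0, and there is no ∂_3, so H_2 ≅ 0.

H_2 ≅ 0.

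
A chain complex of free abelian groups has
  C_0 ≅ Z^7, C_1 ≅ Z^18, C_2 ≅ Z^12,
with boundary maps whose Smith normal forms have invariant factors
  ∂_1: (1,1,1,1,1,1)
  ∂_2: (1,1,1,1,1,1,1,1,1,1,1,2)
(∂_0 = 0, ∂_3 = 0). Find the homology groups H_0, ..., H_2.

H_0: b_0 = 7 − 0 − 6 = 1; torsion from ∂_1 factors > 1: none. So H_0 = Z.
H_1: b_1 = 18 − 6 − 12 = 0; torsion from ∂_2 factors > 1: [2]. So H_1 = Z/2Z.
H_2: b_2 = 12 − 12 − 0 = 0; torsion from ∂_3 factors > 1: none. So H_2 = 0.

H_0 = Z,  H_1 = Z/2Z,  H_2 = 0.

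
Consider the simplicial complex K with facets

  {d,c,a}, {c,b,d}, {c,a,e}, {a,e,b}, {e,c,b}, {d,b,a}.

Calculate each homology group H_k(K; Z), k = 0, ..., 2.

K has 5 vertices, 9 edges, 6 triangles.
rank ∂_0 = 0, rank ∂_1 = 4 ⇒ b_0 = 5 − 0 − 4 = 1; all invariant factors of ∂_1 are 1 so no torsion. So H_0 = Z.
rank ∂_1 = 4, rank ∂_2 = 5 ⇒ b_1 = 9 − 4 − 5 = 0; all invariant factors of ∂_2 are 1 so no torsion. So H_1 = 0.
rank ∂_2 = 5, rank ∂_3 = 0 ⇒ b_2 = 6 − 5 − 0 = 1. So H_2 = Z.

H_0 = Z,  H_1 = 0,  H_2 = Z.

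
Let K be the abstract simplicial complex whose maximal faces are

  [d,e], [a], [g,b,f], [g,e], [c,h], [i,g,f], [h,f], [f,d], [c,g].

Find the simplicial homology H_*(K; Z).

H_0 ≅ Z^2,  H_1 ≅ Z^2,  H_2 = 0.

Fix the vertex order a < b < c < d < e < f < g < h < i and write every simplex with vertices in increasing order. Then dim K = 2 and the simplices of K are:

  0-simplices (9): a, b, c, d, e, f, g, h, i
  1-simplices (11): bf, bg, cg, ch, de, df, eg, fg, fh, fi, gi
  2-simplices (2): bfg, fgi

giving chain groups C_0 ≅ Z^9, C_1 ≅ Z^11, C_2 ≅ Z^2.

The boundary map ∂_1: C_1 → C_0 maps an edge to its endpoints' difference, ∂[p,q] = q − p. For instance
  ∂fh = h − f.
As a 9×11 matrix over Z this has rank 7, with invariant factors (1,1,1,1,1,1,1).

Boundary ∂_2: C_2 → C_1 sends each 2-simplex [p,q,r] to [q,r] − [p,r] + [p,q]. For instance
  ∂bfg = fg − bg + bf,
  ∂fgi = gi − fi + fg.
The resulting 11×2 matrix has rank 2, and its Smith normal form has invariant factors (1,1).

Reading off H_k = ker ∂_k / im ∂_{k+1}:

  H_0: rank C_0 − rank ∂_1 = 9 − 7 = 2, and the invariant factors of ∂_1 are all 1, so H_0 ≅ Z^2.
  H_1: rank ker ∂_1 − rank ∂_2 = (11 − 7) − 2 = 2, and the invariant factors of ∂_2 are all 1, so H_1 ≅ Z^2.
  H_2: rank ker ∂_2 − rank ∂_3 = (2 − 2) − 0 = 0, and there is no ∂_3, so H_2 ≅ 0.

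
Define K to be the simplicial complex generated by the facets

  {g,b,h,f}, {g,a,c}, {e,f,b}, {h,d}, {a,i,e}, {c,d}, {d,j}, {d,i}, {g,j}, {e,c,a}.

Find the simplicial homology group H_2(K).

Fix the vertex order a < b < c < d < e < f < g < h < i < j and write every simplex with vertices in increasing order. Then dim K = 3 and the simplices of K are:

  0-simplices (10): a, b, c, d, e, f, g, h, i, j
  1-simplices (20): ac, ae, ag, ai, be, bf, bg, bh, cd, ce, cg, dh, di, dj, ef, ei, fg, fh, gh, gj
  2-simplices (8): ace, acg, aei, bef, bfg, bfh, bgh, fgh
  3-simplices (1): bfgh

so the chain groups are C_0 ≅ Z^10, C_1 ≅ Z^20, C_2 ≅ Z^8, C_3 ≅ Z^1.

Boundary ∂_1: C_1 → C_0 is given by ∂[p,q] = [q] − [p].
As a 10×20 matrix over Z this has rank 9, with invariant factors (1,1,1,1,1,1,1,1,1).

The boundary map ∂_2: C_2 → C_1 acts by ∂[p,q,r] = [q,r] − [p,r] + [p,q]. For instance
  ∂aei = ei − ai + ae,
  ∂fgh = gh − fh + fg.
As a 20×8 matrix over Z this has rank 7, with invariant factors (1,1,1,1,1,1,1).

Boundary ∂_3: C_3 → C_2 sends each 3-simplex σ to the alternating sum Σ_i (−1)^i (σ with its i-th vertex removed). For instance
  ∂bfgh = fgh − bgh + bfh − bfg.
As a 8×1 matrix over Z this has rank 1, with invariant factors (1).

From H_k ≅ ker(∂_k) / im(∂_{k+1}) we obtain:

  H_2: rank ker ∂_2 − rank ∂_3 = (8 − 7) − 1 = 0, and the invariant factors of ∂_3 are all 1, so H_2 = 0.

H_2 = 0.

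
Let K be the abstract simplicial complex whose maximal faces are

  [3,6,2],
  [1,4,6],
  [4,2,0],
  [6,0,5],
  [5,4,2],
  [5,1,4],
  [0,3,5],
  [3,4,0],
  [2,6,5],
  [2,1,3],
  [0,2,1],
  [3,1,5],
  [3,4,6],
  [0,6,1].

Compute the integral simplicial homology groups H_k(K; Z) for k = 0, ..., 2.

H_0 = Z,  H_1 = Z^2,  H_2 = Z.

We work with the vertex ordering 0 < 1 < 2 < 3 < 4 < 5 < 6. The simplices of K, each written with vertices in increasing order, are:

  0-simplices (7): [0], [1], [2], [3], [4], [5], [6]
  1-simplices (21): [0,1], [0,2], [0,3], [0,4], [0,5], [0,6], [1,2], [1,3], [1,4], [1,5], [1,6], [2,3], [2,4], [2,5], [2,6], [3,4], [3,5], [3,6], [4,5], [4,6], [5,6]
  2-simplices (14): [0,1,2], [0,1,6], [0,2,4], [0,3,4], [0,3,5], [0,5,6], [1,2,3], [1,3,5], [1,4,5], [1,4,6], [2,3,6], [2,4,5], [2,5,6], [3,4,6]

so the chain groups are C_0 ≅ Z^7, C_1 ≅ Z^21, C_2 ≅ Z^14.

Boundary ∂_1: C_1 → C_0 maps an edge to its endpoints' difference, ∂[p,q] = q − p.
This gives a 7×21 integer matrix of rank 6; reducing to Smith normal form yields diagonal entries (1,1,1,1,1,1).

Boundary ∂_2: C_2 → C_1 acts by ∂[p,q,r] = [q,r] − [p,r] + [p,q]. For instance
  ∂[3,4,6] = [4,6] − [3,6] + [3,4],
  ∂[1,2,3] = [2,3] − [1,3] + [1,2].
The resulting 21×14 matrix has rank 13, and its Smith normal form has invariant factors (1,1,1,1,1,1,1,1,1,1,1,1,1).

Now H_k = ker ∂_k / im ∂_{k+1}, so:

  H_0: rank C_0 − rank ∂_1 = 7 − 6 = 1, and the invariant factors of ∂_1 are all 1, so H_0 = Z.
  H_1: rank ker ∂_1 − rank ∂_2 = (21 − 6) − 13 = 2, and the invariant factors of ∂_2 are all 1, so H_1 = Z^2.
  H_2: rank ker ∂_2 − rank ∂_3 = (14 − 13) − 0 = 1, and there is no ∂_3, so H_2 = Z.

(K is a triangulation of the torus T^2.)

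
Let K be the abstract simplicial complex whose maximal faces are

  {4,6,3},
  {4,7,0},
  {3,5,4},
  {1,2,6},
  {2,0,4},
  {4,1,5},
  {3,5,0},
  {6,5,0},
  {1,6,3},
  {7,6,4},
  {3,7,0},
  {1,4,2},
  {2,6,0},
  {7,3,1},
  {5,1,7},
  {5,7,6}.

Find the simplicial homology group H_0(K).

Fix the vertex order 0 < 1 < 2 < 3 < 4 < 5 < 6 < 7 and write every simplex with vertices in increasing order. Then dim K = 2 and the simplices of K are:

  0-simplices (8): [0], [1], [2], [3], [4], [5], [6], [7]
  1-simplices (24): (24 of them)
  2-simplices (16): [0,2,4], [0,2,6], [0,3,5], [0,3,7], [0,4,7], [0,5,6], [1,2,4], [1,2,6], [1,3,6], [1,3,7], [1,4,5], [1,5,7], [3,4,5], [3,4,6], [4,6,7], [5,6,7]

Hence C_0 ≅ Z^8, C_1 ≅ Z^24, C_2 ≅ Z^16.

∂_1: C_1 → C_0 maps an edge to its endpoints' difference, ∂[p,q] = q − p. For instance
  ∂[4,7] = [7] − [4].
As a 8×24 matrix over Z this has rank 7, with invariant factors (1,1,1,1,1,1,1).

∂_2: C_2 → C_1 maps a triangle to the signed sum of its edges. For instance
  ∂[3,4,6] = [4,6] − [3,6] + [3,4],
  ∂[1,2,4] = [2,4] − [1,4] + [1,2].
The resulting 24×16 matrix has rank 15, and its Smith normal form has invariant factors (1,1,1,1,1,1,1,1,1,1,1,1,1,1,1).

Now H_k = ker ∂_k / im ∂_{k+1}, so:

  H_0: rank C_0 − rank ∂_1 = 8 − 7 = 1, and the invariant factors of ∂_1 are all 1, so H_0 = Z.

H_0 = Z.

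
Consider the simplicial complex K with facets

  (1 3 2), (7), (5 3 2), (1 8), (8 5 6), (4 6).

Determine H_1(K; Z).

H_1 = Z.

We work with the vertex ordering 1 < 2 < 3 < 4 < 5 < 6 < 7 < 8. The simplices of K, each written with vertices in increasing order, are:

  0-simplices (8): [1], [2], [3], [4], [5], [6], [7], [8]
  1-simplices (10): [1,2], [1,3], [1,8], [2,3], [2,5], [3,5], [4,6], [5,6], [5,8], [6,8]
  2-simplices (3): [1,2,3], [2,3,5], [5,6,8]

giving chain groups C_0 ≅ Z^8, C_1 ≅ Z^10, C_2 ≅ Z^3.

∂_1: C_1 → C_0 is given by ∂[p,q] = [q] − [p].
The resulting 8×10 matrix has rank 6, and its Smith normal form has invariant factors (1,1,1,1,1,1).

The boundary map ∂_2: C_2 → C_1 acts by ∂[p,q,r] = [q,r] − [p,r] + [p,q]. For instance
  ∂[1,2,3] = [2,3] − [1,3] + [1,2],
  ∂[2,3,5] = [3,5] − [2,5] + [2,3].
The resulting 10×3 matrix has rank 3, and its Smith normal form has invariant factors (1,1,1).

Computing H_k = (kernel of ∂_k) / (image of ∂_{k+1}):

  H_1: rank ker ∂_1 − rank ∂_2 = (10 − 6) − 3 = 1, and the invariant factors of ∂_2 are all 1, so H_1 ≅ Z.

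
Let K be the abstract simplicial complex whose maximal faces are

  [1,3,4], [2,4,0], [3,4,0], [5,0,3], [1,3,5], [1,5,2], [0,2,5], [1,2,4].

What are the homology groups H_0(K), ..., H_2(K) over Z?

H_0 ≅ Z,  H_1 = 0,  H_2 ≅ Z.

Fix the vertex order 0 < 1 < 2 < 3 < 4 < 5 and write every simplex with vertices in increasing order. Then dim K = 2 and the simplices of K are:

  0-simplices (6): [0], [1], [2], [3], [4], [5]
  1-simplices (12): [0,2], [0,3], [0,4], [0,5], [1,2], [1,3], [1,4], [1,5], [2,4], [2,5], [3,4], [3,5]
  2-simplices (8): [0,2,4], [0,2,5], [0,3,4], [0,3,5], [1,2,4], [1,2,5], [1,3,4], [1,3,5]

so the chain groups are C_0 ≅ Z^6, C_1 ≅ Z^12, C_2 ≅ Z^8.

The boundary map ∂_1: C_1 → C_0 maps an edge to its endpoints' difference, ∂[p,q] = q − p.
The 6×12 boundary matrix has rank 5 and Smith normal form diag(1,1,1,1,1).

The boundary map ∂_2: C_2 → C_1 acts by ∂[p,q,r] = [q,r] − [p,r] + [p,q]. For instance
  ∂[1,2,4] = [2,4] − [1,4] + [1,2],
  ∂[1,3,5] = [3,5] − [1,5] + [1,3].
The resulting 12×8 matrix has rank 7, and its Smith normal form has invariant factors (1,1,1,1,1,1,1).

Reading off H_k = ker ∂_k / im ∂_{k+1}:

  H_0: rank C_0 − rank ∂_1 = 6 − 5 = 1, and the invariant factors of ∂_1 are all 1, so H_0 ≅ Z.
  H_1: rank ker ∂_1 − rank ∂_2 = (12 − 5) − 7 = 0, and the invariant factors of ∂_2 are all 1, so H_1 ≅ 0.
  H_2: rank ker ∂_2 − rank ∂_3 = (8 − 7) − 0 = 1, and there is no ∂_3, so H_2 ≅ Z.

As a check, the Euler characteristic is 6 − 12 + 8 = 2, which agrees with 1 − 0 + 1 = 2.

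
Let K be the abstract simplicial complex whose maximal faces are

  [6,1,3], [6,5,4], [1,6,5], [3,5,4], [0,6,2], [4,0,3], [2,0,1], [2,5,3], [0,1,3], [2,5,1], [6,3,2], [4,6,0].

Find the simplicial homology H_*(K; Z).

Take the total order 0 < 1 < 2 < 3 < 4 < 5 < 6 on the vertex set. Then K (dimension 2) consists of the simplices:

  0-simplices (7): [0], [1], [2], [3], [4], [5], [6]
  1-simplices (18): [0,1], [0,2], [0,3], [0,4], [0,6], [1,2], [1,3], [1,5], [1,6], [2,3], [2,5], [2,6], [3,4], [3,5], [3,6], [4,5], [4,6], [5,6]
  2-simplices (12): [0,1,2], [0,1,3], [0,2,6], [0,3,4], [0,4,6], [1,2,5], [1,3,6], [1,5,6], [2,3,5], [2,3,6], [3,4,5], [4,5,6]

giving chain groups C_0 ≅ Z^7, C_1 ≅ Z^18, C_2 ≅ Z^12.

Boundary ∂_1: C_1 → C_0 is given by ∂[p,q] = [q] − [p]. For instance
  ∂[2,3] = [3] − [2].
As a 7×18 matrix over Z this has rank 6, with invariant factors (1,1,1,1,1,1).

Boundary ∂_2: C_2 → C_1 acts by ∂[p,q,r] = [q,r] − [p,r] + [p,q]. For instance
  ∂[1,2,5] = [2,5] − [1,5] + [1,2],
  ∂[0,1,2] = [1,2] − [0,2] + [0,1].
As a 18×12 matrix over Z this has rank 12, with invariant factors (1,1,1,1,1,1,1,1,1,1,1,2).

Now H_k = ker ∂_k / im ∂_{k+1}, so:

  H_0: rank C_0 − rank ∂_1 = 7 − 6 = 1, and the invariant factors of ∂_1 are all 1, so H_0 = Z.
  H_1: rank ker ∂_1 − rank ∂_2 = (18 − 6) − 12 = 0, and ∂_2 has invariant factor 2 > 1, so H_1 = Z/2Z.
  H_2: rank ker ∂_2 − rank ∂_3 = (12 − 12) − 0 = 0, and there is no ∂_3, so H_2 = 0.

(K is a triangulation of the real projective plane RP^2.)

H_0 = Z,  H_1 = Z/2Z,  H_2 = 0.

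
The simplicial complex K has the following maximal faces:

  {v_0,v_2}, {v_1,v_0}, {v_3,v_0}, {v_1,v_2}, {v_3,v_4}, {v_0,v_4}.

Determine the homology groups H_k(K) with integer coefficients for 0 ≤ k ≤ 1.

H_0 = Z,  H_1 = Z^2.

Order the vertices as v_0 < v_1 < v_2 < v_3 < v_4. Listing each simplex with vertices in this order, K has dimension 1 with simplices:

  0-simplices (5): [v_0], [v_1], [v_2], [v_3], [v_4]
  1-simplices (6): [v_0,v_1], [v_0,v_2], [v_0,v_3], [v_0,v_4], [v_1,v_2], [v_3,v_4]

so the chain groups are C_0 ≅ Z^5, C_1 ≅ Z^6.

The boundary map ∂_1: C_1 → C_0 is given by ∂[p,q] = [q] − [p]. For instance
  ∂[v_0,v_4] = [v_4] − [v_0].
The resulting 5×6 matrix has rank 4, and its Smith normal form has invariant factors (1,1,1,1).

From H_k ≅ ker(∂_k) / im(∂_{k+1}) we obtain:

  H_0: rank C_0 − rank ∂_1 = 5 − 4 = 1, and the invariant factors of ∂_1 are all 1, so H_0 = Z.
  H_1: rank ker ∂_1 − rank ∂_2 = (6 − 4) − 0 = 2, and there is no ∂_2, so H_1 = Z^2.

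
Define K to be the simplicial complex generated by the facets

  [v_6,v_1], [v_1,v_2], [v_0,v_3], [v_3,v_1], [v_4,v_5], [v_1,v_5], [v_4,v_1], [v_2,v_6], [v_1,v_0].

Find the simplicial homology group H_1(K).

H_1 = Z^3.

Order the vertices as v_0 < v_1 < v_2 < v_3 < v_4 < v_5 < v_6. Listing each simplex with vertices in this order, K has dimension 1 with simplices:

  0-simplices (7): [v_0], [v_1], [v_2], [v_3], [v_4], [v_5], [v_6]
  1-simplices (9): [v_0,v_1], [v_0,v_3], [v_1,v_2], [v_1,v_3], [v_1,v_4], [v_1,v_5], [v_1,v_6], [v_2,v_6], [v_4,v_5]

giving chain groups C_0 ≅ Z^7, C_1 ≅ Z^9.

∂_1: C_1 → C_0 is given by ∂[p,q] = [q] − [p].
The resulting 7×9 matrix has rank 6, and its Smith normal form has invariant factors (1,1,1,1,1,1).

Reading off H_k = ker ∂_k / im ∂_{k+1}:

  H_1: rank ker ∂_1 − rank ∂_2 = (9 − 6) − 0 = 3, and there is no ∂_2, so H_1 ≅ Z^3.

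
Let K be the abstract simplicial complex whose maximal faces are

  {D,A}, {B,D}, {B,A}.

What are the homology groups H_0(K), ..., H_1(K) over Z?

Fix the vertex order A < B < D and write every simplex with vertices in increasing order. Then dim K = 1 and the simplices of K are:

  0-simplices (3): A, B, D
  1-simplices (3): AB, AD, BD

so the chain groups are C_0 ≅ Z^3, C_1 ≅ Z^3.

∂_1: C_1 → C_0 maps an edge to its endpoints' difference, ∂[p,q] = q − p. For instance
  ∂AB = B − A.
As a 3×3 matrix over Z this has rank 2, with invariant factors (1,1).

Computing H_k = (kernel of ∂_k) / (image of ∂_{k+1}):

  H_0: rank C_0 − rank ∂_1 = 3 − 2 = 1, and the invariant factors of ∂_1 are all 1, so H_0 = Z.
  H_1: rank ker ∂_1 − rank ∂_2 = (3 − 2) − 0 = 1, and there is no ∂_2, so H_1 = Z.

(K is a triangulation of the circle S^1.)

H_0 = Z,  H_1 = Z.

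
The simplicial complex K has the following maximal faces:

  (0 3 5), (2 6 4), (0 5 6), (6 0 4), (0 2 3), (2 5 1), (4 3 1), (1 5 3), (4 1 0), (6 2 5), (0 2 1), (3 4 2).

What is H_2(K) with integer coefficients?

Fix the vertex order 0 < 1 < 2 < 3 < 4 < 5 < 6 and write every simplex with vertices in increasing order. Then dim K = 2 and the simplices of K are:

  0-simplices (7): [0], [1], [2], [3], [4], [5], [6]
  1-simplices (18): [0,1], [0,2], [0,3], [0,4], [0,5], [0,6], [1,2], [1,3], [1,4], [1,5], [2,3], [2,4], [2,5], [2,6], [3,4], [3,5], [4,6], [5,6]
  2-simplices (12): [0,1,2], [0,1,4], [0,2,3], [0,3,5], [0,4,6], [0,5,6], [1,2,5], [1,3,4], [1,3,5], [2,3,4], [2,4,6], [2,5,6]

Hence C_0 ≅ Z^7, C_1 ≅ Z^18, C_2 ≅ Z^12.

Boundary ∂_1: C_1 → C_0 maps an edge to its endpoints' difference, ∂[p,q] = q − p.
The 7×18 boundary matrix has rank 6 and Smith normal form diag(1,1,1,1,1,1).

∂_2: C_2 → C_1 acts by ∂[p,q,r] = [q,r] − [p,r] + [p,q]. For instance
  ∂[1,2,5] = [2,5] − [1,5] + [1,2],
  ∂[1,3,4] = [3,4] − [1,4] + [1,3].
This gives a 18×12 integer matrix of rank 12; reducing to Smith normal form yields diagonal entries (1,1,1,1,1,1,1,1,1,1,1,2).

From H_k ≅ ker(∂_k) / im(∂_{k+1}) we obtain:

  H_2: rank ker ∂_2 − rank ∂_3 = (12 − 12) − 0 = 0, and there is no ∂_3, so H_2 ≅ 0.

(K is a triangulation of the real projective plane RP^2.)

H_2 ≅ 0.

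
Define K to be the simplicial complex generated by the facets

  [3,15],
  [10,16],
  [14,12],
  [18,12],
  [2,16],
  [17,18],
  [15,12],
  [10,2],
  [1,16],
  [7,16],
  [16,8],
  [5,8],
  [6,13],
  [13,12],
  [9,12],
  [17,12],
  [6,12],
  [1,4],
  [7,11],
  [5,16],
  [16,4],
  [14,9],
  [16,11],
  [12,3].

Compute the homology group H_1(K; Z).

We work with the vertex ordering 1 < 2 < 3 < 4 < 5 < 6 < 7 < 8 < 9 < 10 < 11 < 12 < 13 < 14 < 15 < 16 < 17 < 18. The simplices of K, each written with vertices in increasing order, are:

  0-simplices (18): [1], [2], [3], [4], [5], [6], [7], [8], [9], [10], [11], [12], [13], [14], [15], [16], [17], [18]
  1-simplices (24): (24 of them)

Hence C_0 ≅ Z^18, C_1 ≅ Z^24.

The boundary map ∂_1: C_1 → C_0 maps an edge to its endpoints' difference, ∂[p,q] = q − p.
The resulting 18×24 matrix has rank 16, and its Smith normal form has invariant factors (1,1,1,1,1,1,1,1,1,1,1,1,1,1,1,1).

Now H_k = ker ∂_k / im ∂_{k+1}, so:

  H_1: rank ker ∂_1 − rank ∂_2 = (24 − 16) − 0 = 8, and there is no ∂_2, so H_1 ≅ Z^8.

H_1 = Z^8.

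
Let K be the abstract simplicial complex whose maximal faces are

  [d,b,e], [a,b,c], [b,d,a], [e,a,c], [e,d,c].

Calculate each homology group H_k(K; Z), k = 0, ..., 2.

H_0 = Z,  H_1 = Z,  H_2 = 0.

K has 5 vertices, 10 edges, 5 triangles.
rank ∂_0 = 0, rank ∂_1 = 4 ⇒ b_0 = 5 − 0 − 4 = 1; all invariant factors of ∂_1 are 1 so no torsion. So H_0 ≅ Z.
rank ∂_1 = 4, rank ∂_2 = 5 ⇒ b_1 = 10 − 4 − 5 = 1; all invariant factors of ∂_2 are 1 so no torsion. So H_1 ≅ Z.
rank ∂_2 = 5, rank ∂_3 = 0 ⇒ b_2 = 5 − 5 − 0 = 0. So H_2 ≅ 0.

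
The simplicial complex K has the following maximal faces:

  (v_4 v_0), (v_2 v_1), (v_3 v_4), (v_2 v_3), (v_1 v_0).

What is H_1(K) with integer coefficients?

H_1 = Z.

Take the total order v_0 < v_1 < v_2 < v_3 < v_4 on the vertex set. Then K (dimension 1) consists of the simplices:

  0-simplices (5): [v_0], [v_1], [v_2], [v_3], [v_4]
  1-simplices (5): [v_0,v_1], [v_0,v_4], [v_1,v_2], [v_2,v_3], [v_3,v_4]

so the chain groups are C_0 ≅ Z^5, C_1 ≅ Z^5.

The boundary map ∂_1: C_1 → C_0 maps an edge to its endpoints' difference, ∂[p,q] = q − p. For instance
  ∂[v_3,v_4] = [v_4] − [v_3].
This gives a 5×5 integer matrix of rank 4; reducing to Smith normal form yields diagonal entries (1,1,1,1).

From H_k ≅ ker(∂_k) / im(∂_{k+1}) we obtain:

  H_1: rank ker ∂_1 − rank ∂_2 = (5 − 4) − 0 = 1, and there is no ∂_2, so H_1 = Z.

(K is a triangulation of the circle S^1.)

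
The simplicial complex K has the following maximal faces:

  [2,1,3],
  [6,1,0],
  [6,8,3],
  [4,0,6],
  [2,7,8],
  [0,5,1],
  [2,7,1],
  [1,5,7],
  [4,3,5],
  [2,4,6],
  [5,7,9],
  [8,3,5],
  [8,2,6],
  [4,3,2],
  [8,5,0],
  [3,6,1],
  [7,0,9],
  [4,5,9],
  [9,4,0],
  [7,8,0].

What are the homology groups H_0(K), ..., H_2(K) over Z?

H_0 = Z,  H_1 = Z ⊕ Z/2,  H_2 = 0.

We work with the vertex ordering 0 < 1 < 2 < 3 < 4 < 5 < 6 < 7 < 8 < 9. The simplices of K, each written with vertices in increasing order, are:

  0-simplices (10): [0], [1], [2], [3], [4], [5], [6], [7], [8], [9]
  1-simplices (30): (30 of them)
  2-simplices (20): (20 of them)

so the chain groups are C_0 ≅ Z^10, C_1 ≅ Z^30, C_2 ≅ Z^20.

Boundary ∂_1: C_1 → C_0 is given by ∂[p,q] = [q] − [p]. For instance
  ∂[0,4] = [4] − [0].
This gives a 10×30 integer matrix of rank 9; reducing to Smith normal form yields diagonal entries (1,1,1,1,1,1,1,1,1).

Boundary ∂_2: C_2 → C_1 acts by ∂[p,q,r] = [q,r] − [p,r] + [p,q]. For instance
  ∂[3,6,8] = [6,8] − [3,8] + [3,6],
  ∂[3,5,8] = [5,8] − [3,8] + [3,5].
The resulting 30×20 matrix has rank 20, and its Smith normal form has invariant factors (1,1,1,1,1,1,1,1,1,1,1,1,1,1,1,1,1,1,1,2).

Computing H_k = (kernel of ∂_k) / (image of ∂_{k+1}):

  H_0: rank C_0 − rank ∂_1 = 10 − 9 = 1, and the invariant factors of ∂_1 are all 1, so H_0 = Z.
  H_1: rank ker ∂_1 − rank ∂_2 = (30 − 9) − 20 = 1, and ∂_2 has invariant factor 2 > 1, so H_1 = Z ⊕ Z/2.
  H_2: rank ker ∂_2 − rank ∂_3 = (20 − 20) − 0 = 0, and there is no ∂_3, so H_2 = 0.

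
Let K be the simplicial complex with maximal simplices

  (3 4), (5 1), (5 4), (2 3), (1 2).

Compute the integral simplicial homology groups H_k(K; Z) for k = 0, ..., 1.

H_0 ≅ Z,  H_1 ≅ Z.

We work with the vertex ordering 1 < 2 < 3 < 4 < 5. The simplices of K, each written with vertices in increasing order, are:

  0-simplices (5): [1], [2], [3], [4], [5]
  1-simplices (5): [1,2], [1,5], [2,3], [3,4], [4,5]

Hence C_0 ≅ Z^5, C_1 ≅ Z^5.

∂_1: C_1 → C_0 maps an edge to its endpoints' difference, ∂[p,q] = q − p.
The 5×5 boundary matrix has rank 4 and Smith normal form diag(1,1,1,1).

From H_k ≅ ker(∂_k) / im(∂_{k+1}) we obtain:

  H_0: rank C_0 − rank ∂_1 = 5 − 4 = 1, and the invariant factors of ∂_1 are all 1, so H_0 ≅ Z.
  H_1: rank ker ∂_1 − rank ∂_2 = (5 − 4) − 0 = 1, and there is no ∂_2, so H_1 ≅ Z.

(K is a triangulation of the circle S^1.)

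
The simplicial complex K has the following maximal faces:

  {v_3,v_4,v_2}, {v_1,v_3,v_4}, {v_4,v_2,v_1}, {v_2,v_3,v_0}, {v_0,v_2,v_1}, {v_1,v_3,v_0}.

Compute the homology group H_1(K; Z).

Take the total order v_0 < v_1 < v_2 < v_3 < v_4 on the vertex set. Then K (dimension 2) consists of the simplices:

  0-simplices (5): [v_0], [v_1], [v_2], [v_3], [v_4]
  1-simplices (9): [v_0,v_1], [v_0,v_2], [v_0,v_3], [v_1,v_2], [v_1,v_3], [v_1,v_4], [v_2,v_3], [v_2,v_4], [v_3,v_4]
  2-simplices (6): [v_0,v_1,v_2], [v_0,v_1,v_3], [v_0,v_2,v_3], [v_1,v_2,v_4], [v_1,v_3,v_4], [v_2,v_3,v_4]

Hence C_0 ≅ Z^5, C_1 ≅ Z^9, C_2 ≅ Z^6.

∂_1: C_1 → C_0 is given by ∂[p,q] = [q] − [p].
This gives a 5×9 integer matrix of rank 4; reducing to Smith normal form yields diagonal entries (1,1,1,1).

The boundary map ∂_2: C_2 → C_1 sends each 2-simplex [p,q,r] to [q,r] − [p,r] + [p,q]. For instance
  ∂[v_0,v_1,v_3] = [v_1,v_3] − [v_0,v_3] + [v_0,v_1],
  ∂[v_1,v_2,v_4] = [v_2,v_4] − [v_1,v_4] + [v_1,v_2].
This gives a 9×6 integer matrix of rank 5; reducing to Smith normal form yields diagonal entries (1,1,1,1,1).

Now H_k = ker ∂_k / im ∂_{k+1}, so:

  H_1: rank ker ∂_1 − rank ∂_2 = (9 − 4) − 5 = 0, and the invariant factors of ∂_2 are all 1, so H_1 ≅ 0.

(K is a triangulation of the 2-sphere S^2.)

H_1 ≅ 0.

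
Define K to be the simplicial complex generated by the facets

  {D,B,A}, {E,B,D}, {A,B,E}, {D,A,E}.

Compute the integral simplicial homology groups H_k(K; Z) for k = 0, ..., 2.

H_0 ≅ Z,  H_1 = 0,  H_2 ≅ Z.

K has 4 vertices, 6 edges, 4 triangles.
rank ∂_0 = 0, rank ∂_1 = 3 ⇒ b_0 = 4 − 0 − 3 = 1; all invariant factors of ∂_1 are 1 so no torsion. So H_0 ≅ Z.
rank ∂_1 = 3, rank ∂_2 = 3 ⇒ b_1 = 6 − 3 − 3 = 0; all invariant factors of ∂_2 are 1 so no torsion. So H_1 ≅ 0.
rank ∂_2 = 3, rank ∂_3 = 0 ⇒ b_2 = 4 − 3 − 0 = 1. So H_2 ≅ Z.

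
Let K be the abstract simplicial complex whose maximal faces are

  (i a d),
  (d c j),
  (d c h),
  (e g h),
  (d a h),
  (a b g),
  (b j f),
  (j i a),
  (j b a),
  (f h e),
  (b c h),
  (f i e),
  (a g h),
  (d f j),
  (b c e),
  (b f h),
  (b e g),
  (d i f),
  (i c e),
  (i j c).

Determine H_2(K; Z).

K has 10 vertices, 30 edges, 20 triangles.
rank ∂_2 = 20, rank ∂_3 = 0 ⇒ b_2 = 20 − 20 − 0 = 0. So H_2 ≅ 0.

H_2 ≅ 0.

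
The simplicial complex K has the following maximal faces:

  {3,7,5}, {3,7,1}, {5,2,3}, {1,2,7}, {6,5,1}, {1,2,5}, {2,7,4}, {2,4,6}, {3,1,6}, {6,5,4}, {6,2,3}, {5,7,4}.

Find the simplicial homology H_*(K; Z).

H_0 ≅ Z,  H_1 ≅ Z/2,  H_2 = 0.

Order the vertices as 1 < 2 < 3 < 4 < 5 < 6 < 7. Listing each simplex with vertices in this order, K has dimension 2 with simplices:

  0-simplices (7): [1], [2], [3], [4], [5], [6], [7]
  1-simplices (18): [1,2], [1,3], [1,5], [1,6], [1,7], [2,3], [2,4], [2,5], [2,6], [2,7], [3,5], [3,6], [3,7], [4,5], [4,6], [4,7], [5,6], [5,7]
  2-simplices (12): [1,2,5], [1,2,7], [1,3,6], [1,3,7], [1,5,6], [2,3,5], [2,3,6], [2,4,6], [2,4,7], [3,5,7], [4,5,6], [4,5,7]

Hence C_0 ≅ Z^7, C_1 ≅ Z^18, C_2 ≅ Z^12.

The boundary map ∂_1: C_1 → C_0 is given by ∂[p,q] = [q] − [p].
The 7×18 boundary matrix has rank 6 and Smith normal form diag(1,1,1,1,1,1).

∂_2: C_2 → C_1 acts by ∂[p,q,r] = [q,r] − [p,r] + [p,q]. For instance
  ∂[1,2,5] = [2,5] − [1,5] + [1,2],
  ∂[4,5,6] = [5,6] − [4,6] + [4,5].
This gives a 18×12 integer matrix of rank 12; reducing to Smith normal form yields diagonal entries (1,1,1,1,1,1,1,1,1,1,1,2).

Now H_k = ker ∂_k / im ∂_{k+1}, so:

  H_0: rank C_0 − rank ∂_1 = 7 − 6 = 1, and the invariant factors of ∂_1 are all 1, so H_0 ≅ Z.
  H_1: rank ker ∂_1 − rank ∂_2 = (18 − 6) − 12 = 0, and ∂_2 has invariant factor 2 > 1, so H_1 ≅ Z/2.
  H_2: rank ker ∂_2 − rank ∂_3 = (12 − 12) − 0 = 0, and there is no ∂_3, so H_2 ≅ 0.

As a check, the Euler characteristic is 7 − 18 + 12 = 1, which agrees with 1 − 0 + 0 = 1.
(K is a triangulation of the real projective plane RP^2.)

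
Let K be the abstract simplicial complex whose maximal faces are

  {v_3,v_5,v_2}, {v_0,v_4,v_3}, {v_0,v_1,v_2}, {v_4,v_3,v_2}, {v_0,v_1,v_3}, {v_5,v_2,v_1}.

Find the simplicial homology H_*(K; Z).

H_0 = Z,  H_1 = Z,  H_2 = 0.

We work with the vertex ordering v_0 < v_1 < v_2 < v_3 < v_4 < v_5. The simplices of K, each written with vertices in increasing order, are:

  0-simplices (6): [v_0], [v_1], [v_2], [v_3], [v_4], [v_5]
  1-simplices (12): [v_0,v_1], [v_0,v_2], [v_0,v_3], [v_0,v_4], [v_1,v_2], [v_1,v_3], [v_1,v_5], [v_2,v_3], [v_2,v_4], [v_2,v_5], [v_3,v_4], [v_3,v_5]
  2-simplices (6): [v_0,v_1,v_2], [v_0,v_1,v_3], [v_0,v_3,v_4], [v_1,v_2,v_5], [v_2,v_3,v_4], [v_2,v_3,v_5]

giving chain groups C_0 ≅ Z^6, C_1 ≅ Z^12, C_2 ≅ Z^6.

Boundary ∂_1: C_1 → C_0 sends each edge [p,q] (with p < q) to q − p. For instance
  ∂[v_2,v_3] = [v_3] − [v_2].
The resulting 6×12 matrix has rank 5, and its Smith normal form has invariant factors (1,1,1,1,1).

The boundary map ∂_2: C_2 → C_1 acts by ∂[p,q,r] = [q,r] − [p,r] + [p,q]. For instance
  ∂[v_2,v_3,v_5] = [v_3,v_5] − [v_2,v_5] + [v_2,v_3],
  ∂[v_1,v_2,v_5] = [v_2,v_5] − [v_1,v_5] + [v_1,v_2].
The 12×6 boundary matrix has rank 6 and Smith normal form diag(1,1,1,1,1,1).

From H_k ≅ ker(∂_k) / im(∂_{k+1}) we obtain:

  H_0: rank C_0 − rank ∂_1 = 6 − 5 = 1, and the invariant factors of ∂_1 are all 1, so H_0 ≅ Z.
  H_1: rank ker ∂_1 − rank ∂_2 = (12 − 5) − 6 = 1, and the invariant factors of ∂_2 are all 1, so H_1 ≅ Z.
  H_2: rank ker ∂_2 − rank ∂_3 = (6 − 6) − 0 = 0, and there is no ∂_3, so H_2 ≅ 0.

(K is a triangulation of the cylinder S^1 x I.)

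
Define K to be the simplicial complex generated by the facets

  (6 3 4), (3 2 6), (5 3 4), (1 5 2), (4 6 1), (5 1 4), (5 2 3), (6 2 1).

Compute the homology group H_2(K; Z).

We work with the vertex ordering 1 < 2 < 3 < 4 < 5 < 6. The simplices of K, each written with vertices in increasing order, are:

  0-simplices (6): [1], [2], [3], [4], [5], [6]
  1-simplices (12): [1,2], [1,4], [1,5], [1,6], [2,3], [2,5], [2,6], [3,4], [3,5], [3,6], [4,5], [4,6]
  2-simplices (8): [1,2,5], [1,2,6], [1,4,5], [1,4,6], [2,3,5], [2,3,6], [3,4,5], [3,4,6]

giving chain groups C_0 ≅ Z^6, C_1 ≅ Z^12, C_2 ≅ Z^8.

∂_1: C_1 → C_0 is given by ∂[p,q] = [q] − [p].
The 6×12 boundary matrix has rank 5 and Smith normal form diag(1,1,1,1,1).

Boundary ∂_2: C_2 → C_1 maps a triangle to the signed sum of its edges. For instance
  ∂[1,4,6] = [4,6] − [1,6] + [1,4],
  ∂[2,3,6] = [3,6] − [2,6] + [2,3].
As a 12×8 matrix over Z this has rank 7, with invariant factors (1,1,1,1,1,1,1).

Computing H_k = (kernel of ∂_k) / (image of ∂_{k+1}):

  H_2: rank ker ∂_2 − rank ∂_3 = (8 − 7) − 0 = 1, and there is no ∂_3, so H_2 ≅ Z.

H_2 ≅ Z.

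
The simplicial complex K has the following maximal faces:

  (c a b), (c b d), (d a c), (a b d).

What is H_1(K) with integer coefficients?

We work with the vertex ordering a < b < c < d. The simplices of K, each written with vertices in increasing order, are:

  0-simplices (4): a, b, c, d
  1-simplices (6): ab, ac, ad, bc, bd, cd
  2-simplices (4): abc, abd, acd, bcd

Hence C_0 ≅ Z^4, C_1 ≅ Z^6, C_2 ≅ Z^4.

The boundary map ∂_1: C_1 → C_0 maps an edge to its endpoints' difference, ∂[p,q] = q − p. For instance
  ∂ac = c − a.
The resulting 4×6 matrix has rank 3, and its Smith normal form has invariant factors (1,1,1).

Boundary ∂_2: C_2 → C_1 sends each 2-simplex [p,q,r] to [q,r] − [p,r] + [p,q]. For instance
  ∂bcd = cd − bd + bc,
  ∂acd = cd − ad + ac.
This gives a 6×4 integer matrix of rank 3; reducing to Smith normal form yields diagonal entries (1,1,1).

Computing H_k = (kernel of ∂_k) / (image of ∂_{k+1}):

  H_1: rank ker ∂_1 − rank ∂_2 = (6 − 3) − 3 = 0, and the invariant factors of ∂_2 are all 1, so H_1 ≅ 0.

(K is a triangulation of the 2-sphere S^2.)

H_1 = 0.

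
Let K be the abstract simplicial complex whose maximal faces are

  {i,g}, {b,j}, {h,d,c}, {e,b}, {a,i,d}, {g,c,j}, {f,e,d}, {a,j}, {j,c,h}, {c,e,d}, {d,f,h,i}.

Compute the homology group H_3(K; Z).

K has 10 vertices, 21 edges, 10 triangles, 1 3-simplex.
rank ∂_3 = 1, rank ∂_4 = 0 ⇒ b_3 = 1 − 1 − 0 = 0. So H_3 ≅ 0.

H_3 ≅ 0.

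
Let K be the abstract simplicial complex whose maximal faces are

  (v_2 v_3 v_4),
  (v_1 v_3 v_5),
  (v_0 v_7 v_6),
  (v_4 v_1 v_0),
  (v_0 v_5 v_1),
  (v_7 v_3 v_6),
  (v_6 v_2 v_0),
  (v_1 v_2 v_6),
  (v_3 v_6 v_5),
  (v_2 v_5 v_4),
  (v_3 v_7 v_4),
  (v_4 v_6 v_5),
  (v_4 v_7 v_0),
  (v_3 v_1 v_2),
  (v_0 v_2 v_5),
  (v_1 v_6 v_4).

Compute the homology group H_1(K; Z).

Take the total order v_0 < v_1 < v_2 < v_3 < v_4 < v_5 < v_6 < v_7 on the vertex set. Then K (dimension 2) consists of the simplices:

  0-simplices (8): [v_0], [v_1], [v_2], [v_3], [v_4], [v_5], [v_6], [v_7]
  1-simplices (24): (24 of them)
  2-simplices (16): (16 of them)

giving chain groups C_0 ≅ Z^8, C_1 ≅ Z^24, C_2 ≅ Z^16.

The boundary map ∂_1: C_1 → C_0 maps an edge to its endpoints' difference, ∂[p,q] = q − p. For instance
  ∂[v_3,v_5] = [v_5] − [v_3].
The 8×24 boundary matrix has rank 7 and Smith normal form diag(1,1,1,1,1,1,1).

∂_2: C_2 → C_1 maps a triangle to the signed sum of its edges. For instance
  ∂[v_3,v_6,v_7] = [v_6,v_7] − [v_3,v_7] + [v_3,v_6],
  ∂[v_3,v_5,v_6] = [v_5,v_6] − [v_3,v_6] + [v_3,v_5].
This gives a 24×16 integer matrix of rank 15; reducing to Smith normal form yields diagonal entries (1,1,1,1,1,1,1,1,1,1,1,1,1,1,1).

From H_k ≅ ker(∂_k) / im(∂_{k+1}) we obtain:

  H_1: rank ker ∂_1 − rank ∂_2 = (24 − 7) − 15 = 2, and the invariant factors of ∂_2 are all 1, so H_1 = Z^2.

H_1 ≅ Z^2.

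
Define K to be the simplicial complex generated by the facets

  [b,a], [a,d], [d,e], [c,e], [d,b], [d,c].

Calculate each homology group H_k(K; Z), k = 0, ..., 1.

We work with the vertex ordering a < b < c < d < e. The simplices of K, each written with vertices in increasing order, are:

  0-simplices (5): a, b, c, d, e
  1-simplices (6): ab, ad, bd, cd, ce, de

Hence C_0 ≅ Z^5, C_1 ≅ Z^6.

The boundary map ∂_1: C_1 → C_0 sends each edge [p,q] (with p < q) to q − p.
This gives a 5×6 integer matrix of rank 4; reducing to Smith normal form yields diagonal entries (1,1,1,1).

Computing H_k = (kernel of ∂_k) / (image of ∂_{k+1}):

  H_0: rank C_0 − rank ∂_1 = 5 − 4 = 1, and the invariant factors of ∂_1 are all 1, so H_0 ≅ Z.
  H_1: rank ker ∂_1 − rank ∂_2 = (6 − 4) − 0 = 2, and there is no ∂_2, so H_1 ≅ Z^2.

(K is a triangulation of a wedge of 2 circles.)

H_0 = Z,  H_1 = Z^2.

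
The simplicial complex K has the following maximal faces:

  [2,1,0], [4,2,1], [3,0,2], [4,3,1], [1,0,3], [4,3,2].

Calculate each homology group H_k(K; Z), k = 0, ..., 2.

Take the total order 0 < 1 < 2 < 3 < 4 on the vertex set. Then K (dimension 2) consists of the simplices:

  0-simplices (5): [0], [1], [2], [3], [4]
  1-simplices (9): [0,1], [0,2], [0,3], [1,2], [1,3], [1,4], [2,3], [2,4], [3,4]
  2-simplices (6): [0,1,2], [0,1,3], [0,2,3], [1,2,4], [1,3,4], [2,3,4]

giving chain groups C_0 ≅ Z^5, C_1 ≅ Z^9, C_2 ≅ Z^6.

Boundary ∂_1: C_1 → C_0 sends each edge [p,q] (with p < q) to q − p. For instance
  ∂[0,2] = [2] − [0].
As a 5×9 matrix over Z this has rank 4, with invariant factors (1,1,1,1).

∂_2: C_2 → C_1 sends each 2-simplex [p,q,r] to [q,r] − [p,r] + [p,q]. For instance
  ∂[0,1,2] = [1,2] − [0,2] + [0,1],
  ∂[1,3,4] = [3,4] − [1,4] + [1,3].
The 9×6 boundary matrix has rank 5 and Smith normal form diag(1,1,1,1,1).

Computing H_k = (kernel of ∂_k) / (image of ∂_{k+1}):

  H_0: rank C_0 − rank ∂_1 = 5 − 4 = 1, and the invariant factors of ∂_1 are all 1, so H_0 ≅ Z.
  H_1: rank ker ∂_1 − rank ∂_2 = (9 − 4) − 5 = 0, and the invariant factors of ∂_2 are all 1, so H_1 ≅ 0.
  H_2: rank ker ∂_2 − rank ∂_3 = (6 − 5) − 0 = 1, and there is no ∂_3, so H_2 ≅ Z.

As a check, the Euler characteristic is 5 − 9 + 6 = 2, which agrees with 1 − 0 + 1 = 2.

H_0 = Z,  H_1 = 0,  H_2 = Z.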